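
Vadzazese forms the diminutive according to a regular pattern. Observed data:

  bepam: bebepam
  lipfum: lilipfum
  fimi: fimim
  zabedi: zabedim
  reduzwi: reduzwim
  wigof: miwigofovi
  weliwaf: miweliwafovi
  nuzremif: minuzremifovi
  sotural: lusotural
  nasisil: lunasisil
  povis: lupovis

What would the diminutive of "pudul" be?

lupudul

bepam and weliwaf both have last vowel 'a' yet inflect differently (bebepam, miweliwafovi), so the last vowel is not what conditions the rule; the final letter is.
"pudul" ends in -l. The stems ending in -l (sotural → lusotural, nasisil → lunasisil) add the prefix lu-.
So pudul → lupudul.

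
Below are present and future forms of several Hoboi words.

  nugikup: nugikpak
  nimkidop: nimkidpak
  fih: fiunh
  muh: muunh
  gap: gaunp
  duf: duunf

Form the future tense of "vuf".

vuunf

nugikup and gap both end in -p yet inflect differently (nugikpak, gaunp), so the final letter is not what conditions the rule; the number of vowels is.
"vuf" has 1 vowel. The stems with 1 vowel (fih → fiunh, muh → muunh, gap → gaunp) insert -un- after the first vowel.
The other pattern: stems with 3 vowels delete the last vowel and add -ak.
So vuf → vuunf.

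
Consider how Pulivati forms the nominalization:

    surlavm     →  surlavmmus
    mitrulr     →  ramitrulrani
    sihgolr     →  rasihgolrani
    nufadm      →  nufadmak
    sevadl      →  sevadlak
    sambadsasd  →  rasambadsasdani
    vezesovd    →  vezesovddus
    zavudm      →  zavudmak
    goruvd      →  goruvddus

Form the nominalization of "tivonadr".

tivonadrak

zavudm and surlavm both end in -m yet inflect differently (zavudmak, surlavmmus), so the final letter is not what conditions the rule; the second-to-last letter is.
"tivonadr" has second-to-last letter 'd'. The stems whose second-to-last letter is 'd' (zavudm → zavudmak, sevadl → sevadlak, nufadm → nufadmak) add -ak.
The other patterns: stems whose second-to-last letter is 'v' double the final consonant and add -us; stems whose second-to-last letter is 'l' or 's' add ra- … -ani around the stem.
So tivonadr → tivonadrak.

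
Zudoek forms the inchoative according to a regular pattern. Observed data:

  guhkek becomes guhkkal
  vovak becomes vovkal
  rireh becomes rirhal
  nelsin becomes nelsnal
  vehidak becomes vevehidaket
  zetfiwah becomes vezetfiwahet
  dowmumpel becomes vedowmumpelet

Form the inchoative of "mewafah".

vemewafahet

guhkek and vehidak both end in -k yet inflect differently (guhkkal, vevehidaket), so the final letter is not what conditions the rule; the number of vowels is.
"mewafah" has 3 vowels. The stems with 3 vowels (vehidak → vevehidaket, zetfiwah → vezetfiwahet, dowmumpel → vedowmumpelet) add ve- … -et around the stem.
The other pattern: stems with 2 vowels delete the last vowel and add -al.
So mewafah → vemewafahet.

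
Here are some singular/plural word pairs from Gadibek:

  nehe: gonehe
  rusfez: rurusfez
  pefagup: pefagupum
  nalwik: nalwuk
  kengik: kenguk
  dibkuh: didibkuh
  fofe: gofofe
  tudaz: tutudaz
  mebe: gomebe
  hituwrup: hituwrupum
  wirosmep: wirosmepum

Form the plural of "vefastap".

"vefastap" ends in -p. The stems ending in -p (pefagup → pefagupum, hituwrup → hituwrupum, wirosmep → wirosmepum) add -um.
So vefastap → vefastapum.

vefastapum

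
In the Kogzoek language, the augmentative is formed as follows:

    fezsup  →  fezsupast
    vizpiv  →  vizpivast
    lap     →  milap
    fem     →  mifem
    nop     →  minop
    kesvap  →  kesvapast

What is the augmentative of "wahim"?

"wahim" has 2 vowels. The stems with 2 vowels (vizpiv → vizpivast, kesvap → kesvapast, fezsup → fezsupast) add -ast.
The other pattern: stems with 1 vowel add the prefix mi-.
So wahim → wahimast.

wahimast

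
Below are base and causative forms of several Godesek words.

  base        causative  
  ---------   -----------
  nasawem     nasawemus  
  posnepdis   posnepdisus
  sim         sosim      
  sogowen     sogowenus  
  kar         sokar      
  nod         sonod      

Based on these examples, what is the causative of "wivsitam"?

sim and nasawem both end in -m yet inflect differently (sosim, nasawemus), so the final letter is not what conditions the rule; the number of vowels is.
"wivsitam" has 3 vowels. The stems with 3 vowels (nasawem → nasawemus, posnepdis → posnepdisus, sogowen → sogowenus) add -us.
So wivsitam → wivsitamus.

wivsitamus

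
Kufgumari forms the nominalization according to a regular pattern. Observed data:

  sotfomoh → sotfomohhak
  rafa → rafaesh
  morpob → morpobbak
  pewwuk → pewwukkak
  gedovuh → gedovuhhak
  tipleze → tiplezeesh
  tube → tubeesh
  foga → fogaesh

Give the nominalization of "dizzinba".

dizzinbaesh

pewwuk and tube both have 2 vowels yet inflect differently (pewwukkak, tubeesh), so the number of vowels is not what conditions the rule; whether the stem ends in a vowel or a consonant is.
"dizzinba" ends in a vowel. The stems ending in a vowel (tube → tubeesh, rafa → rafaesh, tipleze → tiplezeesh) add -esh.
The other pattern: stems ending in a consonant double the final consonant and add -ak.
So dizzinba → dizzinbaesh.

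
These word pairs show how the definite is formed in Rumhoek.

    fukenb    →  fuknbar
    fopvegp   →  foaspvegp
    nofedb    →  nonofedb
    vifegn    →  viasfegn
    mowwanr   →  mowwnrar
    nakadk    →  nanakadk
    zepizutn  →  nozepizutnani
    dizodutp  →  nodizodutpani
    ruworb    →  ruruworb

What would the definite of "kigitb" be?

nokigitbani

dizodutp and fopvegp both end in -p yet inflect differently (nodizodutpani, foaspvegp), so the final letter is not what conditions the rule; the second-to-last letter is.
"kigitb" has second-to-last letter 't'. The stems whose second-to-last letter is 't' (zepizutn → nozepizutnani, dizodutp → nodizodutpani) add no- … -ani around the stem.
The other patterns: stems whose second-to-last letter is 'g' insert -as- after the first vowel; stems whose second-to-last letter is 'n' delete the last vowel and add -ar; stems whose second-to-last letter is 'd' or 'r' repeat the first consonant+vowel as a prefix.
So kigitb → nokigitbani.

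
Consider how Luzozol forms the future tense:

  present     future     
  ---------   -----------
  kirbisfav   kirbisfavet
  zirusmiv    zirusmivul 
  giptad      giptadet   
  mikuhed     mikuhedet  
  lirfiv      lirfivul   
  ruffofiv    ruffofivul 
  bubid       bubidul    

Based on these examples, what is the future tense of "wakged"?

bubid and giptad both end in -d yet inflect differently (bubidul, giptadet), so the final letter is not what conditions the rule; the last vowel is.
"wakged" has last vowel 'e'. The one such stem in the data (mikuhed → mikuhedet) adds -et, so the same rule applies.
So wakged → wakgedet.

wakgedet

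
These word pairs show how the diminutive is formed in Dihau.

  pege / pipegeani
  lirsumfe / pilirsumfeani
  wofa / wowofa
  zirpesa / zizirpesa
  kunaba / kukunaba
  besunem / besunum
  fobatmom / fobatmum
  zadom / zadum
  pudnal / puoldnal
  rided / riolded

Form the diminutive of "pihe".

pipiheani

pege and besunem both have last vowel 'e' yet inflect differently (pipegeani, besunum), so the last vowel is not what conditions the rule; the final letter is.
"pihe" ends in -e. The stems ending in -e (pege → pipegeani, lirsumfe → pilirsumfeani) add pi- … -ani around the stem.
The other patterns: stems ending in -a repeat the first consonant+vowel as a prefix; stems ending in -m change the last vowel to 'u'; stems ending in -d or -l insert -ol- after the first vowel.
So pihe → pipiheani.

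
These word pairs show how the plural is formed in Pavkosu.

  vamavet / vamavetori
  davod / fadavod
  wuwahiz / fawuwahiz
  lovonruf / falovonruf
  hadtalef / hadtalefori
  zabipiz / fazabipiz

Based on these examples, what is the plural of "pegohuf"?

fapegohuf

hadtalef and lovonruf both end in -f yet inflect differently (hadtalefori, falovonruf), so the final letter is not what conditions the rule; the last vowel is.
"pegohuf" has last vowel 'u'. The one such stem in the data (lovonruf → falovonruf) adds the prefix fa-, so the same rule applies.
The other pattern: stems whose last vowel is 'e' add -ori.
So pegohuf → fapegohuf.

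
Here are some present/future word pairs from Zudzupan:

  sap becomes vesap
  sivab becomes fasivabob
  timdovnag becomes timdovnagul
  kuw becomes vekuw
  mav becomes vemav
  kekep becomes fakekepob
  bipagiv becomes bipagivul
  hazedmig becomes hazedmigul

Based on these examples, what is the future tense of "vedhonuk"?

vedhonukul

"vedhonuk" has 3 vowels. The stems with 3 vowels (timdovnag → timdovnagul, bipagiv → bipagivul, hazedmig → hazedmigul) add -ul.
The other patterns: stems with 1 vowel add the prefix ve-; stems with 2 vowels add fa- … -ob around the stem.
So vedhonuk → vedhonukul.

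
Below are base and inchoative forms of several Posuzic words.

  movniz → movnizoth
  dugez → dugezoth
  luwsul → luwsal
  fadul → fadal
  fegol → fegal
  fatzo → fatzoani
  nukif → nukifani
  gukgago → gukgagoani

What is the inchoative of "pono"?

"pono" ends in -o. The stems ending in -o (fatzo → fatzoani, gukgago → gukgagoani) add -ani.
So pono → ponoani.

ponoani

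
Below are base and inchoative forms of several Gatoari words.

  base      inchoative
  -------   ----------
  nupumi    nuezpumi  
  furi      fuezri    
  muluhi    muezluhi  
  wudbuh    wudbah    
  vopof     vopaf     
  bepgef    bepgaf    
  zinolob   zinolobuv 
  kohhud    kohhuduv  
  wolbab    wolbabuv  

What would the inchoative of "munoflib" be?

vopof and zinolob both have last vowel 'o' yet inflect differently (vopaf, zinolobuv), so the last vowel is not what conditions the rule; the final letter is.
"munoflib" ends in -b. The stems ending in -b (zinolob → zinolobuv, wolbab → wolbabuv) add -uv.
So munoflib → munoflibuv.

munoflibuv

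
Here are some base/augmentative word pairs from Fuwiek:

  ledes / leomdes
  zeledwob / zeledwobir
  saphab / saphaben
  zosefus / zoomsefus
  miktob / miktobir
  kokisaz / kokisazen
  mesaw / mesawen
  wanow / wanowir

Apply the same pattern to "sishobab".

saphab and zeledwob both end in -b yet inflect differently (saphaben, zeledwobir), so the final letter is not what conditions the rule; the last vowel is.
"sishobab" has last vowel 'a'. The stems whose last vowel is 'a' (kokisaz → kokisazen, mesaw → mesawen, saphab → saphaben) add -en.
The other patterns: stems whose last vowel is 'o' add -ir; stems whose last vowel is 'e' or 'u' insert -om- after the first vowel.
So sishobab → sishobaben.

sishobaben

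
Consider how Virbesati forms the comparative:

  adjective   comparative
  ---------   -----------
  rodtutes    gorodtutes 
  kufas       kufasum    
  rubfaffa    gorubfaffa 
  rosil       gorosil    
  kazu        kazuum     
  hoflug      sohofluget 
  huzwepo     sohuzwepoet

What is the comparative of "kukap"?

kukapum

rodtutes and kufas both end in -s yet inflect differently (gorodtutes, kufasum), so the final letter is not what conditions the rule; the first letter is.
"kukap" begins with k-. The stems beginning with k- (kazu → kazuum, kufas → kufasum) add -um.
The other patterns: stems beginning with h- add so- … -et around the stem; stems beginning with r- add the prefix go-.
So kukap → kukapum.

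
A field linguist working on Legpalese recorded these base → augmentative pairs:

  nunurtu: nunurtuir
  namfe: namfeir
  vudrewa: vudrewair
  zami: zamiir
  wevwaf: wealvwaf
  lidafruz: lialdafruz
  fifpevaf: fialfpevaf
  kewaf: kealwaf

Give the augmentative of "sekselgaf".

sealkselgaf

vudrewa and wevwaf both have last vowel 'a' yet inflect differently (vudrewair, wealvwaf), so the last vowel is not what conditions the rule; whether the stem ends in a vowel or a consonant is.
"sekselgaf" ends in a consonant. The stems ending in a consonant (wevwaf → wealvwaf, lidafruz → lialdafruz, fifpevaf → fialfpevaf) insert -al- after the first vowel.
So sekselgaf → sealkselgaf.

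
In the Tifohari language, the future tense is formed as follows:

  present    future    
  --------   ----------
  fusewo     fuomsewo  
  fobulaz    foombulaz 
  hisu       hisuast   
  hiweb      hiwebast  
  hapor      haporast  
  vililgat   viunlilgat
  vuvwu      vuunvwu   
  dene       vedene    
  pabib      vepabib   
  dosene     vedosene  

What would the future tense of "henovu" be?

"henovu" begins with h-. The stems beginning with h- (hisu → hisuast, hiweb → hiwebast, hapor → haporast) add -ast.
The other patterns: stems beginning with f- insert -om- after the first vowel; stems beginning with v- insert -un- after the first vowel; stems beginning with d- or p- add the prefix ve-.
So henovu → henovuast.

henovuast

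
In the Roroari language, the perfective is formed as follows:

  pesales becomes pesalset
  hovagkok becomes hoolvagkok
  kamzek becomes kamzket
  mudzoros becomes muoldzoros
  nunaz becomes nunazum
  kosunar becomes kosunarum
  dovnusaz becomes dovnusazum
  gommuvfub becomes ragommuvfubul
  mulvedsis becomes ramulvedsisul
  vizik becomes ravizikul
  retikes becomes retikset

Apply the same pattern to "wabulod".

mulvedsis and retikes both end in -s yet inflect differently (ramulvedsisul, retikset), so the final letter is not what conditions the rule; the last vowel is.
"wabulod" has last vowel 'o'. The stems whose last vowel is 'o' (mudzoros → muoldzoros, hovagkok → hoolvagkok) insert -ol- after the first vowel.
So wabulod → waolbulod.

waolbulod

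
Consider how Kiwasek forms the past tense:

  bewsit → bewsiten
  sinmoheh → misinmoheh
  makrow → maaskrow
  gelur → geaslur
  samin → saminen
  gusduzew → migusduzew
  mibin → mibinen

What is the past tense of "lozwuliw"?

gusduzew and makrow both end in -w yet inflect differently (migusduzew, maaskrow), so the final letter is not what conditions the rule; the last vowel is.
"lozwuliw" has last vowel 'i'. The stems whose last vowel is 'i' (mibin → mibinen, samin → saminen, bewsit → bewsiten) add -en.
So lozwuliw → lozwuliwen.

lozwuliwen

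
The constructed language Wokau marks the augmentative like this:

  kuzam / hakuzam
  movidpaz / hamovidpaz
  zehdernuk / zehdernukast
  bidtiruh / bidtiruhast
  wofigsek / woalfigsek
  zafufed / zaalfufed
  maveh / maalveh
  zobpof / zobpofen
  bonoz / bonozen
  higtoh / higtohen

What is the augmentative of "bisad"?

habisad

zehdernuk and wofigsek both end in -k yet inflect differently (zehdernukast, woalfigsek), so the final letter is not what conditions the rule; the last vowel is.
"bisad" has last vowel 'a'. The stems whose last vowel is 'a' (kuzam → hakuzam, movidpaz → hamovidpaz) add the prefix ha-.
So bisad → habisad.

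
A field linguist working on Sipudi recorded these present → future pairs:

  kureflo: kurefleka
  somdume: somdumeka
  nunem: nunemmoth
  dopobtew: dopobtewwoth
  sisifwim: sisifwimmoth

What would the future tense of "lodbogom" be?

lodbogommoth

somdume and nunem both have last vowel 'e' yet inflect differently (somdumeka, nunemmoth), so the last vowel is not what conditions the rule; whether the stem ends in a vowel or a consonant is.
"lodbogom" ends in a consonant. The stems ending in a consonant (nunem → nunemmoth, dopobtew → dopobtewwoth, sisifwim → sisifwimmoth) double the final consonant and add -oth.
So lodbogom → lodbogommoth.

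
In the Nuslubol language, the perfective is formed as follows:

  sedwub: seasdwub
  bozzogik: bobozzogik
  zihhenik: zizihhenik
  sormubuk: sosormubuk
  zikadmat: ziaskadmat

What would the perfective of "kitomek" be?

kikitomek

sormubuk and sedwub both have last vowel 'u' yet inflect differently (sosormubuk, seasdwub), so the last vowel is not what conditions the rule; the final letter is.
"kitomek" ends in -k. The stems ending in -k (sormubuk → sosormubuk, zihhenik → zizihhenik, bozzogik → bobozzogik) repeat the first consonant+vowel as a prefix.
So kitomek → kikitomek.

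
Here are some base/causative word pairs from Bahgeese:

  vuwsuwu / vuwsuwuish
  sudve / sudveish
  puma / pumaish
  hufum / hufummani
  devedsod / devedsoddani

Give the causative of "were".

wereish

"were" ends in a vowel. The stems ending in a vowel (sudve → sudveish, vuwsuwu → vuwsuwuish, puma → pumaish) add -ish.
So were → wereish.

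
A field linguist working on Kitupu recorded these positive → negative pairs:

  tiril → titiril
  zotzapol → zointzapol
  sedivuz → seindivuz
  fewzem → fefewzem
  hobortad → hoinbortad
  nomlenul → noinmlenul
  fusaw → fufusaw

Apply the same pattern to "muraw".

"muraw" has 2 vowels. The stems with 2 vowels (tiril → titiril, fewzem → fefewzem, fusaw → fufusaw) repeat the first consonant+vowel as a prefix.
So muraw → mumuraw.

mumuraw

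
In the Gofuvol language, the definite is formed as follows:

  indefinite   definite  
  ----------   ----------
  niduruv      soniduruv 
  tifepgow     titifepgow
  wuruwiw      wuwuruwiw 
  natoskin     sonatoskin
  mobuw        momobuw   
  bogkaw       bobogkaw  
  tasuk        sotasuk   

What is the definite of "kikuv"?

mobuw and tasuk both have last vowel 'u' yet inflect differently (momobuw, sotasuk), so the last vowel is not what conditions the rule; the final letter is.
"kikuv" ends in -v. The one such stem in the data (niduruv → soniduruv) adds the prefix so-, so the same rule applies.
So kikuv → sokikuv.

sokikuv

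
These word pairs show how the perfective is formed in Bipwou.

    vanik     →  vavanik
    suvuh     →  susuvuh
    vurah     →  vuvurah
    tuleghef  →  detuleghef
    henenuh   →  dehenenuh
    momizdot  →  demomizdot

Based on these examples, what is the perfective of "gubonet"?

suvuh and henenuh both end in -h yet inflect differently (susuvuh, dehenenuh), so the final letter is not what conditions the rule; the number of vowels is.
"gubonet" has 3 vowels. The stems with 3 vowels (tuleghef → detuleghef, henenuh → dehenenuh, momizdot → demomizdot) add the prefix de-.
The other pattern: stems with 2 vowels repeat the first consonant+vowel as a prefix.
So gubonet → degubonet.

degubonet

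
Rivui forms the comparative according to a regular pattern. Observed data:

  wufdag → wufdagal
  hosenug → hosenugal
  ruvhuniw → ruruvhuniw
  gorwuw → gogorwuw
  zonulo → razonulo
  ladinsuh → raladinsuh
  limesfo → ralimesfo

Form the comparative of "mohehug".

mohehugal

"mohehug" ends in -g. The stems ending in -g (wufdag → wufdagal, hosenug → hosenugal) add -al.
The other patterns: stems ending in -w repeat the first consonant+vowel as a prefix; stems ending in -h or -o add the prefix ra-.
So mohehug → mohehugal.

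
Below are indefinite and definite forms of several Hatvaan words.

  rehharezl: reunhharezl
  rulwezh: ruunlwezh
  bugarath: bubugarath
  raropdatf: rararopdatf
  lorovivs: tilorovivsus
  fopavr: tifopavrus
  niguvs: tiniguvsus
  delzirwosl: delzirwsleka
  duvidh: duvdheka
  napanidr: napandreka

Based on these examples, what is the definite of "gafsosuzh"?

gaunfsosuzh

"gafsosuzh" has second-to-last letter 'z'. The stems whose second-to-last letter is 'z' (rehharezl → reunhharezl, rulwezh → ruunlwezh) insert -un- after the first vowel.
The other patterns: stems whose second-to-last letter is 't' repeat the first consonant+vowel as a prefix; stems whose second-to-last letter is 'v' add ti- … -us around the stem; stems whose second-to-last letter is 'd' or 's' delete the last vowel and add -eka.
So gafsosuzh → gaunfsosuzh.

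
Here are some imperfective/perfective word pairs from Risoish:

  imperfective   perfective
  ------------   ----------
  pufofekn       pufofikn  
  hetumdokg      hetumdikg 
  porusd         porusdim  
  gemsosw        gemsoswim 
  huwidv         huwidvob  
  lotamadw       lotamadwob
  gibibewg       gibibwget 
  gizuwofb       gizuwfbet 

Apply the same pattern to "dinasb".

dinasbim

gemsosw and lotamadw both end in -w yet inflect differently (gemsoswim, lotamadwob), so the final letter is not what conditions the rule; the second-to-last letter is.
"dinasb" has second-to-last letter 's'. The stems whose second-to-last letter is 's' (porusd → porusdim, gemsosw → gemsoswim) add -im.
The other patterns: stems whose second-to-last letter is 'k' change the last vowel to 'i'; stems whose second-to-last letter is 'd' add -ob; stems whose second-to-last letter is 'f' or 'w' delete the last vowel and add -et.
So dinasb → dinasbim.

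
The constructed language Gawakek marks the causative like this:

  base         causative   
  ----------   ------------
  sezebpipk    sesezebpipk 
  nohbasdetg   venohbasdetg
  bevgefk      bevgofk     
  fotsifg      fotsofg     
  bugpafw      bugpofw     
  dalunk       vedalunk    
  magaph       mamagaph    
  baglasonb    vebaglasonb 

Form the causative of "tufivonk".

vetufivonk

"tufivonk" has second-to-last letter 'n'. The stems whose second-to-last letter is 'n' (baglasonb → vebaglasonb, dalunk → vedalunk) add the prefix ve-.
So tufivonk → vetufivonk.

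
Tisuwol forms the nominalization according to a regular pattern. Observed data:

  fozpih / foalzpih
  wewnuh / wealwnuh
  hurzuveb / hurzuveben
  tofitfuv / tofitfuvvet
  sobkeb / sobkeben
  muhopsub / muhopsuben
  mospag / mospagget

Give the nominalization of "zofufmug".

muhopsub and wewnuh both have last vowel 'u' yet inflect differently (muhopsuben, wealwnuh), so the last vowel is not what conditions the rule; the final letter is.
"zofufmug" ends in -g. The one such stem in the data (mospag → mospagget) doubles the final consonant and adds -et (as does tofitfuv), so the same rule applies.
So zofufmug → zofufmugget.

zofufmugget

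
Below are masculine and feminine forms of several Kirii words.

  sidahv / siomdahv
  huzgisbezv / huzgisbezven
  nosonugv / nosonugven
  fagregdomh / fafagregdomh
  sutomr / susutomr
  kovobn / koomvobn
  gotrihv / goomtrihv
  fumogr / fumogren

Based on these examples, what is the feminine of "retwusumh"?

reretwusumh

"retwusumh" has second-to-last letter 'm'. The stems whose second-to-last letter is 'm' (sutomr → susutomr, fagregdomh → fafagregdomh) repeat the first consonant+vowel as a prefix.
So retwusumh → reretwusumh.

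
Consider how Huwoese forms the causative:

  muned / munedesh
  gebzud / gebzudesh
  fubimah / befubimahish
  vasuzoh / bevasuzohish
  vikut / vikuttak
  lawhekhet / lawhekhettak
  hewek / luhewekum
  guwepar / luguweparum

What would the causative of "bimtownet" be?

bimtownettak

gebzud and vikut both have last vowel 'u' yet inflect differently (gebzudesh, vikuttak), so the last vowel is not what conditions the rule; the final letter is.
"bimtownet" ends in -t. The stems ending in -t (vikut → vikuttak, lawhekhet → lawhekhettak) double the final consonant and add -ak.
The other patterns: stems ending in -d add -esh; stems ending in -h add be- … -ish around the stem; stems ending in -k or -r add lu- … -um around the stem.
So bimtownet → bimtownettak.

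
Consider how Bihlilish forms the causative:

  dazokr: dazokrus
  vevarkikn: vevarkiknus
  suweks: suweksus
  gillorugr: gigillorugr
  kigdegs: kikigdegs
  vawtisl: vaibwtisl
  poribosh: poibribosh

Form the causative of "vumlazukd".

"vumlazukd" has second-to-last letter 'k'. The stems whose second-to-last letter is 'k' (dazokr → dazokrus, vevarkikn → vevarkiknus, suweks → suweksus) add -us.
The other patterns: stems whose second-to-last letter is 'g' repeat the first consonant+vowel as a prefix; stems whose second-to-last letter is 's' insert -ib- after the first vowel.
So vumlazukd → vumlazukdus.

vumlazukdus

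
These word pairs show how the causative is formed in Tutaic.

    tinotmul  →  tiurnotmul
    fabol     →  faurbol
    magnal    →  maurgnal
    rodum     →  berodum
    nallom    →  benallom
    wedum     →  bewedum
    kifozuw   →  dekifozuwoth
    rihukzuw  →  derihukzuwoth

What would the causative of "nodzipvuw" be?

tinotmul and rodum both have last vowel 'u' yet inflect differently (tiurnotmul, berodum), so the last vowel is not what conditions the rule; the final letter is.
"nodzipvuw" ends in -w. The stems ending in -w (kifozuw → dekifozuwoth, rihukzuw → derihukzuwoth) add de- … -oth around the stem.
So nodzipvuw → denodzipvuwoth.

denodzipvuwoth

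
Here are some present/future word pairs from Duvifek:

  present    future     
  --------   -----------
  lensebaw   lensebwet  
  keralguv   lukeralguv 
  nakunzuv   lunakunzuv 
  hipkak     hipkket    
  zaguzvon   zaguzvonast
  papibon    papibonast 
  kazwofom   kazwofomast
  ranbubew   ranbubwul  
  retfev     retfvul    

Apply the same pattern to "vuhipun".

"vuhipun" has last vowel 'u'. The stems whose last vowel is 'u' (nakunzuv → lunakunzuv, keralguv → lukeralguv) add the prefix lu-.
The other patterns: stems whose last vowel is 'e' delete the last vowel and add -ul; stems whose last vowel is 'o' add -ast; stems whose last vowel is 'a' delete the last vowel and add -et.
So vuhipun → luvuhipun.

luvuhipun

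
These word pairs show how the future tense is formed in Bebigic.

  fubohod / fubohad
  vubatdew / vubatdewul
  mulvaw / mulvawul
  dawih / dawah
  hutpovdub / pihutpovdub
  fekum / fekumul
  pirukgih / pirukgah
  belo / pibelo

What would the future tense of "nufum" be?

nufumul

"nufum" ends in -m. The one such stem in the data (fekum → fekumul) adds -ul, so the same rule applies.
The other patterns: stems ending in -b or -o add the prefix pi-; stems ending in -d or -h change the last vowel to 'a'.
So nufum → nufumul.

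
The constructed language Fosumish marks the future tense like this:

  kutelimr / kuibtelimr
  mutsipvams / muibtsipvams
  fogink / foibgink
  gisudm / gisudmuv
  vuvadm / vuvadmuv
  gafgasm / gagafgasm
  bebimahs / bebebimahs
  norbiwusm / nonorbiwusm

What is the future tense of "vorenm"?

voibrenm

gisudm and gafgasm both end in -m yet inflect differently (gisudmuv, gagafgasm), so the final letter is not what conditions the rule; the second-to-last letter is.
"vorenm" has second-to-last letter 'n'. The one such stem in the data (fogink → foibgink) inserts -ib- after the first vowel (as do kutelimr, mutsipvams), so the same rule applies.
So vorenm → voibrenm.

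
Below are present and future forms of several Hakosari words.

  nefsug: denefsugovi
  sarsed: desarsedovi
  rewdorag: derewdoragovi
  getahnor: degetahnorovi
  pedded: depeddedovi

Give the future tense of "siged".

desigedovi

Every pair shown (nefsug → denefsugovi, sarsed → desarsedovi, rewdorag → derewdoragovi, …) follows the same rule: add de- … -ovi around the stem.
So siged → desigedovi.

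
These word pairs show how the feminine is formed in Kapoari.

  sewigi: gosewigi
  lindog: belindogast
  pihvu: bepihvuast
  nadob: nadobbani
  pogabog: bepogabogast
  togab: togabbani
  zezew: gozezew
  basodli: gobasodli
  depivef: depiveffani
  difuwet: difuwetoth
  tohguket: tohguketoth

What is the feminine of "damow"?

godamow

"damow" ends in -w. The one such stem in the data (zezew → gozezew) adds the prefix go-, so the same rule applies.
The other patterns: stems ending in -t add -oth; stems ending in -b or -f double the final consonant and add -ani; stems ending in -g or -u add be- … -ast around the stem.
So damow → godamow.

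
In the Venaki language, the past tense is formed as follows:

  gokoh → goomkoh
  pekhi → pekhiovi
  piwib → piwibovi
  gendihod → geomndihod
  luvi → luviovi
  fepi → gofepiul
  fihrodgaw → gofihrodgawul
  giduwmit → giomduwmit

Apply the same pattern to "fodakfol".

fepi and luvi both end in -i yet inflect differently (gofepiul, luviovi), so the final letter is not what conditions the rule; the first letter is.
"fodakfol" begins with f-. The stems beginning with f- (fihrodgaw → gofihrodgawul, fepi → gofepiul) add go- … -ul around the stem.
The other patterns: stems beginning with g- insert -om- after the first vowel; stems beginning with l- or p- add -ovi.
So fodakfol → gofodakfolul.

gofodakfolul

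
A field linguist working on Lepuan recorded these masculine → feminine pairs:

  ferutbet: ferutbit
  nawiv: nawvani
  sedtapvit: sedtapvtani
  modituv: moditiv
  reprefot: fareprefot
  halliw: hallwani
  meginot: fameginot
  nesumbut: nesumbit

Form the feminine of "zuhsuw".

zuhsiw

sedtapvit and reprefot both end in -t yet inflect differently (sedtapvtani, fareprefot), so the final letter is not what conditions the rule; the last vowel is.
"zuhsuw" has last vowel 'u'. The stems whose last vowel is 'u' (nesumbut → nesumbit, modituv → moditiv) change the last vowel to 'i'.
The other patterns: stems whose last vowel is 'i' delete the last vowel and add -ani; stems whose last vowel is 'o' add the prefix fa-.
So zuhsuw → zuhsiw.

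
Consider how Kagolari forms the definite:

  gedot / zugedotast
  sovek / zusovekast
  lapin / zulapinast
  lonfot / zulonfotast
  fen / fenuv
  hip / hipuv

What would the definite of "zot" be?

lapin and fen both end in -n yet inflect differently (zulapinast, fenuv), so the final letter is not what conditions the rule; the number of vowels is.
"zot" has 1 vowel. The stems with 1 vowel (fen → fenuv, hip → hipuv) add -uv.
The other pattern: stems with 2 vowels add zu- … -ast around the stem.
So zot → zotuv.

zotuv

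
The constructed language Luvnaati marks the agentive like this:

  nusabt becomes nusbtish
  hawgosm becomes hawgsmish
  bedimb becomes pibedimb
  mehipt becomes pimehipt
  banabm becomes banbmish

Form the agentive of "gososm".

nusabt and mehipt both end in -t yet inflect differently (nusbtish, pimehipt), so the final letter is not what conditions the rule; the second-to-last letter is.
"gososm" has second-to-last letter 's'. The one such stem in the data (hawgosm → hawgsmish) deletes the last vowel and adds -ish (as do banabm, nusabt), so the same rule applies.
The other pattern: stems whose second-to-last letter is 'm' or 'p' add the prefix pi-.
So gososm → gossmish.

gossmish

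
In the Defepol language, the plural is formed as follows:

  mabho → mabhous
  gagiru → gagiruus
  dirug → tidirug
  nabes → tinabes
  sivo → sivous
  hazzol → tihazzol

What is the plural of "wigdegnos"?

tiwigdegnos

hazzol and mabho both have last vowel 'o' yet inflect differently (tihazzol, mabhous), so the last vowel is not what conditions the rule; whether the stem ends in a vowel or a consonant is.
"wigdegnos" ends in a consonant. The stems ending in a consonant (dirug → tidirug, hazzol → tihazzol, nabes → tinabes) add the prefix ti-.
The other pattern: stems ending in a vowel add -us.
So wigdegnos → tiwigdegnos.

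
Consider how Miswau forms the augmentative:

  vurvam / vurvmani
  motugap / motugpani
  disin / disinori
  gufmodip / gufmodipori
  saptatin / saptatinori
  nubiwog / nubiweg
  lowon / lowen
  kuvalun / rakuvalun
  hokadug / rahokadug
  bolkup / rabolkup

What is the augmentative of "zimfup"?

razimfup

motugap and gufmodip both end in -p yet inflect differently (motugpani, gufmodipori), so the final letter is not what conditions the rule; the last vowel is.
"zimfup" has last vowel 'u'. The stems whose last vowel is 'u' (kuvalun → rakuvalun, hokadug → rahokadug, bolkup → rabolkup) add the prefix ra-.
The other patterns: stems whose last vowel is 'a' delete the last vowel and add -ani; stems whose last vowel is 'i' add -ori; stems whose last vowel is 'o' change the last vowel to 'e'.
So zimfup → razimfup.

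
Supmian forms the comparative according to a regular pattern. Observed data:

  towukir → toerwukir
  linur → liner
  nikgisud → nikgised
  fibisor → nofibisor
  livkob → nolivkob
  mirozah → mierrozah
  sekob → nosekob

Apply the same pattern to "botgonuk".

linur and fibisor both end in -r yet inflect differently (liner, nofibisor), so the final letter is not what conditions the rule; the last vowel is.
"botgonuk" has last vowel 'u'. The stems whose last vowel is 'u' (nikgisud → nikgised, linur → liner) change the last vowel to 'e'.
The other patterns: stems whose last vowel is 'o' add the prefix no-; stems whose last vowel is 'a' or 'i' insert -er- after the first vowel.
So botgonuk → botgonek.

botgonek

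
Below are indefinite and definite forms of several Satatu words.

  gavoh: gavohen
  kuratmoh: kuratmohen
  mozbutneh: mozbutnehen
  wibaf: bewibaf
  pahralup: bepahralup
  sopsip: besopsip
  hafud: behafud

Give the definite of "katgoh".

gavoh and wibaf both have 2 vowels yet inflect differently (gavohen, bewibaf), so the number of vowels is not what conditions the rule; the final letter is.
"katgoh" ends in -h. The stems ending in -h (gavoh → gavohen, kuratmoh → kuratmohen, mozbutneh → mozbutnehen) add -en.
The other pattern: stems ending in -d, -f or -p add the prefix be-.
So katgoh → katgohen.

katgohen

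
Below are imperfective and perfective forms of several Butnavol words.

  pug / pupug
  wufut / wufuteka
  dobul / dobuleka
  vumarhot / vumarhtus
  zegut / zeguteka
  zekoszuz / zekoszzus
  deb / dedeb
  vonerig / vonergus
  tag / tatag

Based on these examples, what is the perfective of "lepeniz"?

lepenzus

tag and vonerig both end in -g yet inflect differently (tatag, vonergus), so the final letter is not what conditions the rule; the number of vowels is.
"lepeniz" has 3 vowels. The stems with 3 vowels (vonerig → vonergus, vumarhot → vumarhtus, zekoszuz → zekoszzus) delete the last vowel and add -us.
The other patterns: stems with 1 vowel repeat the first consonant+vowel as a prefix; stems with 2 vowels add -eka.
So lepeniz → lepenzus.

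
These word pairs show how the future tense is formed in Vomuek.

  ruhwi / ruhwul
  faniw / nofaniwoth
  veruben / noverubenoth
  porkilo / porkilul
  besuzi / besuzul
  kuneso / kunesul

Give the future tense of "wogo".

wogul

faniw and besuzi both have last vowel 'i' yet inflect differently (nofaniwoth, besuzul), so the last vowel is not what conditions the rule; whether the stem ends in a vowel or a consonant is.
"wogo" ends in a vowel. The stems ending in a vowel (kuneso → kunesul, besuzi → besuzul, porkilo → porkilul) drop the final letter and add -ul.
So wogo → wogul.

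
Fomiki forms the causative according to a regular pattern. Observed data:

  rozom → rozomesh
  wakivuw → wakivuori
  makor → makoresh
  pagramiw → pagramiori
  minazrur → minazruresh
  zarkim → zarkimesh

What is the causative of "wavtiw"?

"wavtiw" ends in -w. The stems ending in -w (wakivuw → wakivuori, pagramiw → pagramiori) drop the final letter and add -ori.
So wavtiw → wavtiori.

wavtiori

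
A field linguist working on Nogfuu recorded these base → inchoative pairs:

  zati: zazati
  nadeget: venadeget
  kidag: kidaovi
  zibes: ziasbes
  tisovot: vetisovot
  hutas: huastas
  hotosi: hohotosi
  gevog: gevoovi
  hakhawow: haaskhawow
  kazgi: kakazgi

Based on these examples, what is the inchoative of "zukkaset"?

vezukkaset

hutas and kidag both have last vowel 'a' yet inflect differently (huastas, kidaovi), so the last vowel is not what conditions the rule; the final letter is.
"zukkaset" ends in -t. The stems ending in -t (tisovot → vetisovot, nadeget → venadeget) add the prefix ve-.
So zukkaset → vezukkaset.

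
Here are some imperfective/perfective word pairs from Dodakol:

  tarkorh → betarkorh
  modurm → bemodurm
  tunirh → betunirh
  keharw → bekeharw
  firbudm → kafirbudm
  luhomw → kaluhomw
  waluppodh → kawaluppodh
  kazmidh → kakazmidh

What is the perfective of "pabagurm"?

bepabagurm

"pabagurm" has second-to-last letter 'r'. The stems whose second-to-last letter is 'r' (tarkorh → betarkorh, modurm → bemodurm, tunirh → betunirh) add the prefix be-.
The other pattern: stems whose second-to-last letter is 'd' or 'm' add the prefix ka-.
So pabagurm → bepabagurm.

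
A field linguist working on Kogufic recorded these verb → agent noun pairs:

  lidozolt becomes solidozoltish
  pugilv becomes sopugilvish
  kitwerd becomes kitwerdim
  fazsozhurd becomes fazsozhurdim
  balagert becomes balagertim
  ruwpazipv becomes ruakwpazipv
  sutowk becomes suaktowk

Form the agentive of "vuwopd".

vuakwopd

"vuwopd" has second-to-last letter 'p'. The one such stem in the data (ruwpazipv → ruakwpazipv) inserts -ak- after the first vowel (as does sutowk), so the same rule applies.
So vuwopd → vuakwopd.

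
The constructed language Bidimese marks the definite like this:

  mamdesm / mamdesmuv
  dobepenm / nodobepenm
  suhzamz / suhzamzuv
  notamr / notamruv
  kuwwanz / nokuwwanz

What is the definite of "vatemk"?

"vatemk" has second-to-last letter 'm'. The stems whose second-to-last letter is 'm' (notamr → notamruv, suhzamz → suhzamzuv) add -uv.
The other pattern: stems whose second-to-last letter is 'n' add the prefix no-.
So vatemk → vatemkuv.

vatemkuv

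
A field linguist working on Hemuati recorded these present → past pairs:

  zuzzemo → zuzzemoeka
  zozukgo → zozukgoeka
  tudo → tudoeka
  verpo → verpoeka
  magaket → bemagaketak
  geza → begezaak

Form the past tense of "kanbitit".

zuzzemo and magaket both have 3 vowels yet inflect differently (zuzzemoeka, bemagaketak), so the number of vowels is not what conditions the rule; the final letter is.
"kanbitit" ends in -t. The one such stem in the data (magaket → bemagaketak) adds be- … -ak around the stem, so the same rule applies.
So kanbitit → bekanbititak.

bekanbititak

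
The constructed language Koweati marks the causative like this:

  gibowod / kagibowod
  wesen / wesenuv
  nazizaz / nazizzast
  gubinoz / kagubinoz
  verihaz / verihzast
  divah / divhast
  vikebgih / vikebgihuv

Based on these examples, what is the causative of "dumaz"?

dumzast

"dumaz" has last vowel 'a'. The stems whose last vowel is 'a' (verihaz → verihzast, nazizaz → nazizzast, divah → divhast) delete the last vowel and add -ast.
So dumaz → dumzast.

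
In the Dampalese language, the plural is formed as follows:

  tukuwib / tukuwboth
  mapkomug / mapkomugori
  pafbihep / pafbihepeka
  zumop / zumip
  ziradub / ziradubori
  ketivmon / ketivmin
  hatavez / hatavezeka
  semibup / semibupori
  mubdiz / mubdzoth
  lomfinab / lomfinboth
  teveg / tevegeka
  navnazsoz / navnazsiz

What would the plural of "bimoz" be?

bimiz

hatavez and mubdiz both end in -z yet inflect differently (hatavezeka, mubdzoth), so the final letter is not what conditions the rule; the last vowel is.
"bimoz" has last vowel 'o'. The stems whose last vowel is 'o' (ketivmon → ketivmin, zumop → zumip, navnazsoz → navnazsiz) change the last vowel to 'i'.
So bimoz → bimiz.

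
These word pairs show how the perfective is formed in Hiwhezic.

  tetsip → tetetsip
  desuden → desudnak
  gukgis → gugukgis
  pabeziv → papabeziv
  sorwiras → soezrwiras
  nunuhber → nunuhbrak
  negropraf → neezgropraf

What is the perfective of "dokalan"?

gukgis and sorwiras both end in -s yet inflect differently (gugukgis, soezrwiras), so the final letter is not what conditions the rule; the last vowel is.
"dokalan" has last vowel 'a'. The stems whose last vowel is 'a' (sorwiras → soezrwiras, negropraf → neezgropraf) insert -ez- after the first vowel.
So dokalan → doezkalan.

doezkalan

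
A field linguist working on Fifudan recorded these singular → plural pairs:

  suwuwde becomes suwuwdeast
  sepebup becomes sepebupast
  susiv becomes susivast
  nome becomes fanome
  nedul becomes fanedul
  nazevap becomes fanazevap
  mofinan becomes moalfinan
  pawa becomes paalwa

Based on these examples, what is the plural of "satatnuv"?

suwuwde and nome both end in -e yet inflect differently (suwuwdeast, fanome), so the final letter is not what conditions the rule; the first letter is.
"satatnuv" begins with s-. The stems beginning with s- (suwuwde → suwuwdeast, sepebup → sepebupast, susiv → susivast) add -ast.
So satatnuv → satatnuvast.

satatnuvast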